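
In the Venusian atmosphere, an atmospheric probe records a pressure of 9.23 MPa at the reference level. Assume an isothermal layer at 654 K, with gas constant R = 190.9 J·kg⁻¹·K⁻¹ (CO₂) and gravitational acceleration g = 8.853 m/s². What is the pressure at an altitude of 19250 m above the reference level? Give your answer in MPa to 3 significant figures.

P ≈ 2.36 MPa

Scale height: H = RT/g = 190.9 × 654 / 8.853 = 14102 m.
Barometric formula: P = P₀ exp(−z/H).
z/H = 19250/14102 = 1.3651; exp(−1.3651) = 0.25536.
P = 9.23 × 0.25536 = 2.3570 MPa.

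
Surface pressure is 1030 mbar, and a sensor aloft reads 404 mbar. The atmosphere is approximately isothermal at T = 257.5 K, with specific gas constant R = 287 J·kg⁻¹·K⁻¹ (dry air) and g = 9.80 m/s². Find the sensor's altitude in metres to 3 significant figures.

z ≈ 7060 m

Scale height: H = RT/g = 287 × 257.5 / 9.80 = 7541.1 m.
Invert the barometric formula: z = H ln(P₀/P).
P₀/P = 1030/404 = 2.5495; ln(2.5495) = 0.93590.
z = 7541.1 × 0.93590 = 7057.7 m.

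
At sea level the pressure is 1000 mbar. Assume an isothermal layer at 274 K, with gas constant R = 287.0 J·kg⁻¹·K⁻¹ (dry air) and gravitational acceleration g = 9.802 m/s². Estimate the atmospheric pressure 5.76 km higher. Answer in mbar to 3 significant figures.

Scale height: H = RT/g = 287.0 × 274 / 9.802 = 8022.6 m.
Barometric formula: P = P₀ exp(−z/H).
z/H = 5760.0/8022.6 = 0.71797; exp(−0.71797) = 0.48774.
P = 1000 × 0.48774 = 487.74 mbar.

P ≈ 488 mbar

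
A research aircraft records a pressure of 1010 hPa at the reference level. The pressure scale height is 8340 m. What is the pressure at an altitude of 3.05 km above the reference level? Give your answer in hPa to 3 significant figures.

Barometric formula: P = P₀ exp(−z/H).
z/H = 3050.0/8340.0 = 0.36571; exp(−0.36571) = 0.69370.
P = 1010 × 0.69370 = 700.64 hPa.

P ≈ 701 hPa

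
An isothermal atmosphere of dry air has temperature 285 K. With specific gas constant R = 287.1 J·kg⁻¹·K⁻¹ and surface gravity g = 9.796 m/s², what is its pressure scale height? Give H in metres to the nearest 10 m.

The scale height of an isothermal atmosphere is H = RT/g.
H = 287.1 × 285 / 9.796 = 81824/9.796 = 8352.8 m.

H ≈ 8350 m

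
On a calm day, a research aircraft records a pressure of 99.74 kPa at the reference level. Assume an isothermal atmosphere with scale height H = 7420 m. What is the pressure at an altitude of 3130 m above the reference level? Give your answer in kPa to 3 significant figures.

Barometric formula: P = P₀ exp(−z/H).
z/H = 3130.0/7420.0 = 0.42183; exp(−0.42183) = 0.65585.
P = 99.74 × 0.65585 = 65.414 kPa.

P ≈ 65.4 kPa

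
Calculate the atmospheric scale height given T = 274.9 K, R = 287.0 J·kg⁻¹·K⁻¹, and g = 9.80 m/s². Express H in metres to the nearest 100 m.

H ≈ 8100 m

The scale height of an isothermal atmosphere is H = RT/g.
H = 287.0 × 274.9 / 9.80 = 78896/9.80 = 8050.6 m.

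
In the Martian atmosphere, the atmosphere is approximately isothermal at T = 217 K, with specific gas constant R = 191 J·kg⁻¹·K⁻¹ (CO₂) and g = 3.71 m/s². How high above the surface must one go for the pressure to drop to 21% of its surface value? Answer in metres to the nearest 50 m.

Scale height: H = RT/g = 191 × 217 / 3.71 = 11172 m.
Set P/P₀ = exp(−z/H) = 0.21, so z = −H ln(0.21).
−ln(0.21) = 1.5606; z = 11172 × 1.5606 = 17435 m.

z ≈ 17450 m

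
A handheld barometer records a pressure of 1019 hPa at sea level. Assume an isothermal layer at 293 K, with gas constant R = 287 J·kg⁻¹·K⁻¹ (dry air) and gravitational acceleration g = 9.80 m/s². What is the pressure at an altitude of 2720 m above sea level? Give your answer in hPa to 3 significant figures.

Scale height: H = RT/g = 287 × 293 / 9.80 = 8580.7 m.
Barometric formula: P = P₀ exp(−z/H).
z/H = 2720.0/8580.7 = 0.31699; exp(−0.31699) = 0.72834.
P = 1019 × 0.72834 = 742.18 hPa.

P ≈ 742 hPa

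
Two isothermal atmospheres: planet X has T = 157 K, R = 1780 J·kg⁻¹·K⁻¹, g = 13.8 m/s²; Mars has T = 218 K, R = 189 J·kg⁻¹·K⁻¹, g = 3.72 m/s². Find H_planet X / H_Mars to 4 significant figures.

H_planet X/H_Mars ≈ 1.828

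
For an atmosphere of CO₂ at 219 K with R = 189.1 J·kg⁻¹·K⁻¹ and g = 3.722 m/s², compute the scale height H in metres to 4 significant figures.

The scale height of an isothermal atmosphere is H = RT/g.
H = 189.1 × 219 / 3.722 = 41413/3.722 = 11127 m.

H ≈ 11130 m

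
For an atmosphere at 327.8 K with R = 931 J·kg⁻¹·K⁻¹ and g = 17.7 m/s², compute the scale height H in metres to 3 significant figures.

The scale height of an isothermal atmosphere is H = RT/g.
H = 931 × 327.8 / 17.7 = 305180/17.7 = 17242 m.

H ≈ 17200 m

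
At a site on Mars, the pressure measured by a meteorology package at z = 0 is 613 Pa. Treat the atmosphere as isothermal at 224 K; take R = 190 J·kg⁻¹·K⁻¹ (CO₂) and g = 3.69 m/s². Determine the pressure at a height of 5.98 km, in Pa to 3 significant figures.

Scale height: H = RT/g = 190 × 224 / 3.69 = 11534 m.
Barometric formula: P = P₀ exp(−z/H).
z/H = 5980.0/11534 = 0.51847; exp(−0.51847) = 0.59543.
P = 613 × 0.59543 = 365.00 Pa.

P ≈ 365 Pa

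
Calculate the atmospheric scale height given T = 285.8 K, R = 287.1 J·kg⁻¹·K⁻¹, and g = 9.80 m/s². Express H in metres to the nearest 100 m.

The scale height of an isothermal atmosphere is H = RT/g.
H = 287.1 × 285.8 / 9.80 = 82053/9.80 = 8372.8 m.

H ≈ 8400 m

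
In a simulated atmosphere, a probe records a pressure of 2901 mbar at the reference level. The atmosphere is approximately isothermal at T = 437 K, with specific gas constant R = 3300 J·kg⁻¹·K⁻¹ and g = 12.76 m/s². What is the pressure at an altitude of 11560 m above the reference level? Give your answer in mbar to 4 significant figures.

Scale height: H = RT/g = 3300 × 437 / 12.76 = 113020 m.
Barometric formula: P = P₀ exp(−z/H).
z/H = 11560/113020 = 0.10228; exp(−0.10228) = 0.90278.
P = 2901 × 0.90278 = 2619.0 mbar.

P ≈ 2619 mbar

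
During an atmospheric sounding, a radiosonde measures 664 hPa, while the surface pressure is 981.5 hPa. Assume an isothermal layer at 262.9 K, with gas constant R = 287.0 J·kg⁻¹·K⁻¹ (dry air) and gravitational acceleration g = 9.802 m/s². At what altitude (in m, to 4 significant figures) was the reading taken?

Scale height: H = RT/g = 287.0 × 262.9 / 9.802 = 7697.6 m.
Invert the barometric formula: z = H ln(P₀/P).
P₀/P = 981.5/664 = 1.4782; ln(1.4782) = 0.39083.
z = 7697.6 × 0.39083 = 3008.5 m.

z ≈ 3008 m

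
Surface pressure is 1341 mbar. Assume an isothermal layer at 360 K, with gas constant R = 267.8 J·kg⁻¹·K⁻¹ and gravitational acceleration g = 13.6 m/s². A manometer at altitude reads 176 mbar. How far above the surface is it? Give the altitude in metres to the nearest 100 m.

z ≈ 14400 m

Scale height: H = RT/g = 267.8 × 360 / 13.6 = 7088.8 m.
Invert the barometric formula: z = H ln(P₀/P).
P₀/P = 1341/176 = 7.6193; ln(7.6193) = 2.0307.
z = 7088.8 × 2.0307 = 14395 m.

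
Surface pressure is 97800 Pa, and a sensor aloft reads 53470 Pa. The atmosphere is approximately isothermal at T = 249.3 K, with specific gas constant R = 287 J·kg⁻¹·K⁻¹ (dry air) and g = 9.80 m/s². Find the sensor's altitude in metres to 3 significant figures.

z ≈ 4410 m

Scale height: H = RT/g = 287 × 249.3 / 9.80 = 7300.9 m.
Invert the barometric formula: z = H ln(P₀/P).
P₀/P = 97800/53470 = 1.8291; ln(1.8291) = 0.60382.
z = 7300.9 × 0.60382 = 4408.4 m.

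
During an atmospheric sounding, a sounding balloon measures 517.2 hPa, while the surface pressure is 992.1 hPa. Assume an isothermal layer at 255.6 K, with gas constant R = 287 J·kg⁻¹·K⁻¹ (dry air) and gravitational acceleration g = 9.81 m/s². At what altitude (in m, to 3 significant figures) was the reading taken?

Scale height: H = RT/g = 287 × 255.6 / 9.81 = 7477.8 m.
Invert the barometric formula: z = H ln(P₀/P).
P₀/P = 992.1/517.2 = 1.9182; ln(1.9182) = 0.65139.
z = 7477.8 × 0.65139 = 4871.0 m.

z ≈ 4870 m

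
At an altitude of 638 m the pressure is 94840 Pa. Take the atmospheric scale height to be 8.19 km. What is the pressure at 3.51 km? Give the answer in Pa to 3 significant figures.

Between two levels, P₂ = P₁ exp(−Δz/H) with Δz = z₂ − z₁.
Δz = 3510.0 − 638.00 = 2872.0 m; Δz/H = 2872.0/8190.0 = 0.35067.
P₂ = 94840 × exp(−0.35067) = 94840 × 0.70422 = 66788 Pa.

P ≈ 66800 Pa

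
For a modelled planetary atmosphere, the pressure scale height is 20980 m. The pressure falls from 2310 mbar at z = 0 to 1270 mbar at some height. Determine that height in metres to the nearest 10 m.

z ≈ 12550 m

Invert the barometric formula: z = H ln(P₀/P).
P₀/P = 2310/1270 = 1.8189; ln(1.8189) = 0.59823.
z = 20980 × 0.59823 = 12551 m.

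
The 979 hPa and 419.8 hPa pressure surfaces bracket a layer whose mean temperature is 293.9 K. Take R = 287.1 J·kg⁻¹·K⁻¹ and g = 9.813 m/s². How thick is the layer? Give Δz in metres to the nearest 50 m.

Δz ≈ 7300 m

Hypsometric equation: Δz = (R T̄/g) ln(P₁/P₂).
R T̄/g = 287.1 × 293.9 / 9.813 = 8598.7 m.
ln(979/419.8) = ln(2.3321) = 0.84677.
Δz = 8598.7 × 0.84677 = 7281.1 m.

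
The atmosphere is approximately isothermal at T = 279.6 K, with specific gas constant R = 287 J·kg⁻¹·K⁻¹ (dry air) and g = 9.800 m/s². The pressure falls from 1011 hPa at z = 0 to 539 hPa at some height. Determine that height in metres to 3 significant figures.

z ≈ 5150 m

Scale height: H = RT/g = 287 × 279.6 / 9.800 = 8188.3 m.
Invert the barometric formula: z = H ln(P₀/P).
P₀/P = 1011/539 = 1.8757; ln(1.8757) = 0.62898.
z = 8188.3 × 0.62898 = 5150.3 m.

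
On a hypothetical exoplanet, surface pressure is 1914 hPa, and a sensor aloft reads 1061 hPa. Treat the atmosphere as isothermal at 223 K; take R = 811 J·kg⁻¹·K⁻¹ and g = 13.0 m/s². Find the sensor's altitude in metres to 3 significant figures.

Scale height: H = RT/g = 811 × 223 / 13.0 = 13912 m.
Invert the barometric formula: z = H ln(P₀/P).
P₀/P = 1914/1061 = 1.8040; ln(1.8040) = 0.59001.
z = 13912 × 0.59001 = 8208.2 m.

z ≈ 8210 m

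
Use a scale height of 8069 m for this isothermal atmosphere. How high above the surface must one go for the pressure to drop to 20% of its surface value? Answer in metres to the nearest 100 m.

z ≈ 13000 m

Set P/P₀ = exp(−z/H) = 0.2, so z = −H ln(0.2).
−ln(0.2) = 1.6094; z = 8069.0 × 1.6094 = 12986 m.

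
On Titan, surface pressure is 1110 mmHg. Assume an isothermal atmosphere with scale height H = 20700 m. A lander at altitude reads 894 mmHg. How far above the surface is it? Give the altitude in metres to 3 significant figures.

z ≈ 4480 m

Invert the barometric formula: z = H ln(P₀/P).
P₀/P = 1110/894 = 1.2416; ln(1.2416) = 0.21640.
z = 20700 × 0.21640 = 4479.5 m.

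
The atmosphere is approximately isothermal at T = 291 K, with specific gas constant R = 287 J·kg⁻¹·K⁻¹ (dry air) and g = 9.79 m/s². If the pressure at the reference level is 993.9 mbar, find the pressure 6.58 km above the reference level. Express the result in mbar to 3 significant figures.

P ≈ 460 mbar

Scale height: H = RT/g = 287 × 291 / 9.79 = 8530.8 m.
Barometric formula: P = P₀ exp(−z/H).
z/H = 6580.0/8530.8 = 0.77132; exp(−0.77132) = 0.46240.
P = 993.9 × 0.46240 = 459.58 mbar.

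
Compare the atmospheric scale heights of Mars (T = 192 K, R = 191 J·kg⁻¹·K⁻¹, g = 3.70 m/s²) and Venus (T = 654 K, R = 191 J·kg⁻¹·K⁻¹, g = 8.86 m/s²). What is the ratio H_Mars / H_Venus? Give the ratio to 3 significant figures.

H_Mars/H_Venus ≈ 0.703

H = RT/g for each body.
H_Mars = 191 × 192 / 3.70 = 9911.4 m.
H_Venus = 191 × 654 / 8.86 = 14099 m.
H_Mars/H_Venus = 9911.4/14099 = 0.70299.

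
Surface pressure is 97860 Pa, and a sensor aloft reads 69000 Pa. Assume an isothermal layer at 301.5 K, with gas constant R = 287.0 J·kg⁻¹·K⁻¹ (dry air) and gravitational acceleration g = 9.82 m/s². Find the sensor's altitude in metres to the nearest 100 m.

z ≈ 3100 m

Scale height: H = RT/g = 287.0 × 301.5 / 9.82 = 8811.7 m.
Invert the barometric formula: z = H ln(P₀/P).
P₀/P = 97860/69000 = 1.4183; ln(1.4183) = 0.34946.
z = 8811.7 × 0.34946 = 3079.3 m.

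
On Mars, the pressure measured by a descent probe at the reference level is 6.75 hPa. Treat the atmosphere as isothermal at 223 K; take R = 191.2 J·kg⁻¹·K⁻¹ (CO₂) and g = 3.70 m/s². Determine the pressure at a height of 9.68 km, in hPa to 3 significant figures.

P ≈ 2.91 hPa

Scale height: H = RT/g = 191.2 × 223 / 3.70 = 11524 m.
Barometric formula: P = P₀ exp(−z/H).
z/H = 9680.0/11524 = 0.83999; exp(−0.83999) = 0.43171.
P = 6.75 × 0.43171 = 2.9140 hPa.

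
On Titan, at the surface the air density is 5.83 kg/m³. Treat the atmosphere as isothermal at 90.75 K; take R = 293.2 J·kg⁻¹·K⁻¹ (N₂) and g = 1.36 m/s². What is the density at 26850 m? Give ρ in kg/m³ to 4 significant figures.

ρ ≈ 1.478 kg/m³

Scale height: H = RT/g = 293.2 × 90.75 / 1.36 = 19565 m.
In an isothermal atmosphere, density decays like pressure: ρ = ρ₀ exp(−z/H).
z/H = 26850/19565 = 1.3723; exp(−1.3723) = 0.25352.
ρ = 5.83 × 0.25352 = 1.4780 kg/m³.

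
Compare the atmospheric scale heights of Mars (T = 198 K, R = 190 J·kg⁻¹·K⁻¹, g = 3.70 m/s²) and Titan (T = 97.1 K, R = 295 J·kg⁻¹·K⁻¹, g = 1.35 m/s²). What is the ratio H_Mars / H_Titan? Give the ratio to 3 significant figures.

H_Mars/H_Titan ≈ 0.479

H = RT/g for each body.
H_Mars = 190 × 198 / 3.70 = 10168 m.
H_Titan = 295 × 97.1 / 1.35 = 21218 m.
H_Mars/H_Titan = 10168/21218 = 0.47922.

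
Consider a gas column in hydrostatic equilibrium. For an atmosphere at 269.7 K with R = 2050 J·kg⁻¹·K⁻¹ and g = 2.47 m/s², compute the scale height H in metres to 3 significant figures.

H ≈ 224000 m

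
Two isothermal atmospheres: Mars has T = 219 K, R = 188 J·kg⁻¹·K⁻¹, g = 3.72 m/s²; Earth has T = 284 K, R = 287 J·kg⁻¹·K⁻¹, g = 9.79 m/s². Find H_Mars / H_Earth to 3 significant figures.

H_Mars/H_Earth ≈ 1.33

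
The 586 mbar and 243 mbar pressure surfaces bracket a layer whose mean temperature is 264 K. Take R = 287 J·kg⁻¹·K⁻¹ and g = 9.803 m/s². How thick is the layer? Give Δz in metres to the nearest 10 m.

Hypsometric equation: Δz = (R T̄/g) ln(P₁/P₂).
R T̄/g = 287 × 264 / 9.803 = 7729.1 m.
ln(586/243) = ln(2.4115) = 0.88025.
Δz = 7729.1 × 0.88025 = 6803.5 m.

Δz ≈ 6800 m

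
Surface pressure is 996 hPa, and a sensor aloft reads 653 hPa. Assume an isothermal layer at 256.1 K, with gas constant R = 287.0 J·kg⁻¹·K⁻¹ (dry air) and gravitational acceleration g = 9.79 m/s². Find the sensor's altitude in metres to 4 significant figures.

z ≈ 3170 m

Scale height: H = RT/g = 287.0 × 256.1 / 9.79 = 7507.7 m.
Invert the barometric formula: z = H ln(P₀/P).
P₀/P = 996/653 = 1.5253; ln(1.5253) = 0.42219.
z = 7507.7 × 0.42219 = 3169.7 m.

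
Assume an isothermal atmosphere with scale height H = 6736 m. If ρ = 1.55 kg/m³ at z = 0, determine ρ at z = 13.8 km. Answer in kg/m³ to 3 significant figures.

In an isothermal atmosphere, density decays like pressure: ρ = ρ₀ exp(−z/H).
z/H = 13800/6736.0 = 2.0487; exp(−2.0487) = 0.12890.
ρ = 1.55 × 0.12890 = 0.19979 kg/m³.

ρ ≈ 0.200 kg/m³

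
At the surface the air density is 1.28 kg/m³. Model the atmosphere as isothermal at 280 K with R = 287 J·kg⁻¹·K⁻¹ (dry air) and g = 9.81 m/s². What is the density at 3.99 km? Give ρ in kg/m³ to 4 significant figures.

ρ ≈ 0.7865 kg/m³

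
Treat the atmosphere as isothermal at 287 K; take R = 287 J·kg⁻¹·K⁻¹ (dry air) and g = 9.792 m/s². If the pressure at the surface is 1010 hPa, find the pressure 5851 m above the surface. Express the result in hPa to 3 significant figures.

Scale height: H = RT/g = 287 × 287 / 9.792 = 8411.9 m.
Barometric formula: P = P₀ exp(−z/H).
z/H = 5851.0/8411.9 = 0.69556; exp(−0.69556) = 0.49880.
P = 1010 × 0.49880 = 503.79 hPa.

P ≈ 504 hPa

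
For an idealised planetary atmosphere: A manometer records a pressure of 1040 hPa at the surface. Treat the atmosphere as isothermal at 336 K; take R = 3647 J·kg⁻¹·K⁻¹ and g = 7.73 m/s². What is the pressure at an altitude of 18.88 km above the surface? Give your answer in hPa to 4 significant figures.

P ≈ 923.2 hPa

Scale height: H = RT/g = 3647 × 336 / 7.73 = 158520 m.
Barometric formula: P = P₀ exp(−z/H).
z/H = 18880/158520 = 0.11910; exp(−0.11910) = 0.88772.
P = 1040 × 0.88772 = 923.23 hPa.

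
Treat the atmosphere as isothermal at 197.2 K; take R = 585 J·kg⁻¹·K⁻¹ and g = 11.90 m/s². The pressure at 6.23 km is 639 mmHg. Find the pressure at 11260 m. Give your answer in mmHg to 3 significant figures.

P ≈ 380 mmHg

Scale height: H = RT/g = 585 × 197.2 / 11.90 = 9694.3 m.
Between two levels, P₂ = P₁ exp(−Δz/H) with Δz = z₂ − z₁.
Δz = 11260 − 6230.0 = 5030.0 m; Δz/H = 5030.0/9694.3 = 0.51886.
P₂ = 639 × exp(−0.51886) = 639 × 0.59520 = 380.33 mmHg.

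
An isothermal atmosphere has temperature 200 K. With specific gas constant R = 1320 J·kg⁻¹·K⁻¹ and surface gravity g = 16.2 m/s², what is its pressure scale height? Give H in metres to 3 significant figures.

H ≈ 16300 m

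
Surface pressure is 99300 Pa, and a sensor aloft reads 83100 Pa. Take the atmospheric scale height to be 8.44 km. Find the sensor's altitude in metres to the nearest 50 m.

Invert the barometric formula: z = H ln(P₀/P).
P₀/P = 99300/83100 = 1.1949; ln(1.1949) = 0.17806.
z = 8440.0 × 0.17806 = 1502.8 m.

z ≈ 1500 m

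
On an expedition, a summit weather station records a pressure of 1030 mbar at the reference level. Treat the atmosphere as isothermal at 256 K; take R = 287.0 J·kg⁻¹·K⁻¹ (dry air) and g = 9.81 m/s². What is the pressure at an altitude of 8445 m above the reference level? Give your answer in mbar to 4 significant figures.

Scale height: H = RT/g = 287.0 × 256 / 9.81 = 7489.5 m.
Barometric formula: P = P₀ exp(−z/H).
z/H = 8445.0/7489.5 = 1.1276; exp(−1.1276) = 0.32381.
P = 1030 × 0.32381 = 333.52 mbar.

P ≈ 333.5 mbar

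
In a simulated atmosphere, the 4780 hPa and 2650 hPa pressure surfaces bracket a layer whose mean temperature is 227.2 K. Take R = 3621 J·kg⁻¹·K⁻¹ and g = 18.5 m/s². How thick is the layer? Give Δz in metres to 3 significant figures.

Hypsometric equation: Δz = (R T̄/g) ln(P₁/P₂).
R T̄/g = 3621 × 227.2 / 18.5 = 44470 m.
ln(4780/2650) = ln(1.8038) = 0.58990.
Δz = 44470 × 0.58990 = 26233 m.

Δz ≈ 26200 m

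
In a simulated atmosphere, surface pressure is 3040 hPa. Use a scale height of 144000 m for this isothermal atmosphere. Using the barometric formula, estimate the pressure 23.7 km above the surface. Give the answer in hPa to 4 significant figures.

Barometric formula: P = P₀ exp(−z/H).
z/H = 23700/144000 = 0.16458; exp(−0.16458) = 0.84825.
P = 3040 × 0.84825 = 2578.7 hPa.

P ≈ 2579 hPa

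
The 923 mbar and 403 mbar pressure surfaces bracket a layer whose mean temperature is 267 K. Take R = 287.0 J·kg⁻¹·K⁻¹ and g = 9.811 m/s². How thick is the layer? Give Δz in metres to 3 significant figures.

Δz ≈ 6470 m

Hypsometric equation: Δz = (R T̄/g) ln(P₁/P₂).
R T̄/g = 287.0 × 267 / 9.811 = 7810.5 m.
ln(923/403) = ln(2.2903) = 0.82868.
Δz = 7810.5 × 0.82868 = 6472.4 m.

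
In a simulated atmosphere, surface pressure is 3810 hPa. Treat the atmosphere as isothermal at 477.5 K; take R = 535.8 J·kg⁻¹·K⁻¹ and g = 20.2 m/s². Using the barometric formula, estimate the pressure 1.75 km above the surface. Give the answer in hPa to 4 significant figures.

Scale height: H = RT/g = 535.8 × 477.5 / 20.2 = 12666 m.
Barometric formula: P = P₀ exp(−z/H).
z/H = 1750.0/12666 = 0.13817; exp(−0.13817) = 0.87095.
P = 3810 × 0.87095 = 3318.3 hPa.

P ≈ 3318 hPa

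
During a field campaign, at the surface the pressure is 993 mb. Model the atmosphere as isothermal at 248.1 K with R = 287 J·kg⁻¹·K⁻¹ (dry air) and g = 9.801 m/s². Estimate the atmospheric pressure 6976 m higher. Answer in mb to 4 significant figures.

P ≈ 380.1 mb

Scale height: H = RT/g = 287 × 248.1 / 9.801 = 7265.0 m.
Barometric formula: P = P₀ exp(−z/H).
z/H = 6976.0/7265.0 = 0.96022; exp(−0.96022) = 0.38281.
P = 993 × 0.38281 = 380.13 mb.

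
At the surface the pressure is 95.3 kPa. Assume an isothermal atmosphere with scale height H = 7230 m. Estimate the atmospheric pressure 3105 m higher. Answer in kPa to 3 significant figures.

Barometric formula: P = P₀ exp(−z/H).
z/H = 3105.0/7230.0 = 0.42946; exp(−0.42946) = 0.65086.
P = 95.3 × 0.65086 = 62.027 kPa.

P ≈ 62.0 kPa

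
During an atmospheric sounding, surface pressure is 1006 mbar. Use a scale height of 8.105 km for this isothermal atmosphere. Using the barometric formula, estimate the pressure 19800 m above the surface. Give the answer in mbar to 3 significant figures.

P ≈ 87.4 mbar

Barometric formula: P = P₀ exp(−z/H).
z/H = 19800/8105.0 = 2.4429; exp(−2.4429) = 0.086908.
P = 1006 × 0.086908 = 87.429 mbar.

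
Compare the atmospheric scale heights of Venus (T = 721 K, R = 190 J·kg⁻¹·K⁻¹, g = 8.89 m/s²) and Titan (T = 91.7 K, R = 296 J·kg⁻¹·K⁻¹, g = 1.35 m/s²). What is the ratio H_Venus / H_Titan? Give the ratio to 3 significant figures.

H_Venus/H_Titan ≈ 0.766

H = RT/g for each body.
H_Venus = 190 × 721 / 8.89 = 15409 m.
H_Titan = 296 × 91.7 / 1.35 = 20106 m.
H_Venus/H_Titan = 15409/20106 = 0.76639.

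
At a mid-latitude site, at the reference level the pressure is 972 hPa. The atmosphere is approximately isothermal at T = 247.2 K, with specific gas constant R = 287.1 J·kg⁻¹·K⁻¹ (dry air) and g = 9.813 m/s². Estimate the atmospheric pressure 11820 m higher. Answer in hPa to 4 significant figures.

Scale height: H = RT/g = 287.1 × 247.2 / 9.813 = 7232.4 m.
Barometric formula: P = P₀ exp(−z/H).
z/H = 11820/7232.4 = 1.6343; exp(−1.6343) = 0.19509.
P = 972 × 0.19509 = 189.63 hPa.

P ≈ 189.6 hPa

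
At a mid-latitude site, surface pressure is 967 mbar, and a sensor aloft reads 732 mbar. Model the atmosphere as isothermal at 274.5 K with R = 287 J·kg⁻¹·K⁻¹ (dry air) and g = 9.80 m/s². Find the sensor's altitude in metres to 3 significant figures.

Scale height: H = RT/g = 287 × 274.5 / 9.80 = 8038.9 m.
Invert the barometric formula: z = H ln(P₀/P).
P₀/P = 967/732 = 1.3210; ln(1.3210) = 0.27839.
z = 8038.9 × 0.27839 = 2237.9 m.

z ≈ 2240 m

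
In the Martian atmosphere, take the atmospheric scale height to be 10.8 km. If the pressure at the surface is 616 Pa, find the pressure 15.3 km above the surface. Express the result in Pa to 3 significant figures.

P ≈ 149 Pa

Barometric formula: P = P₀ exp(−z/H).
z/H = 15300/10800 = 1.4167; exp(−1.4167) = 0.24251.
P = 616 × 0.24251 = 149.39 Pa.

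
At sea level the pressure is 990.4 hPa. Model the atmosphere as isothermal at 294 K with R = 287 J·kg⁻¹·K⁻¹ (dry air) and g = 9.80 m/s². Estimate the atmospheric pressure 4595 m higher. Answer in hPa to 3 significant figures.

Scale height: H = RT/g = 287 × 294 / 9.80 = 8610.0 m.
Barometric formula: P = P₀ exp(−z/H).
z/H = 4595.0/8610.0 = 0.53368; exp(−0.53368) = 0.58644.
P = 990.4 × 0.58644 = 580.81 hPa.

P ≈ 581 hPa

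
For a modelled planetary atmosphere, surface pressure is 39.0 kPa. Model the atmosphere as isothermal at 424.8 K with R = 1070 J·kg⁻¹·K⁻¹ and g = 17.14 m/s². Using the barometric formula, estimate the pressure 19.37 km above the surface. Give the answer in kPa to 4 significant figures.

P ≈ 18.79 kPa

Scale height: H = RT/g = 1070 × 424.8 / 17.14 = 26519 m.
Barometric formula: P = P₀ exp(−z/H).
z/H = 19370/26519 = 0.73042; exp(−0.73042) = 0.48171.
P = 39.0 × 0.48171 = 18.787 kPa.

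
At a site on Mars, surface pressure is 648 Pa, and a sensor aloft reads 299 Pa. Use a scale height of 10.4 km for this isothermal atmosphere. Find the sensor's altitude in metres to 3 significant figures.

z ≈ 8040 m

Invert the barometric formula: z = H ln(P₀/P).
P₀/P = 648/299 = 2.1672; ln(2.1672) = 0.77344.
z = 10400 × 0.77344 = 8043.8 m.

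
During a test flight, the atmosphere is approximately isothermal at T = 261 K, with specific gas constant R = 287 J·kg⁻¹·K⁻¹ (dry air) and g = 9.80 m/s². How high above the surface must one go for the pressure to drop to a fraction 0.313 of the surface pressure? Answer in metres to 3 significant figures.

Scale height: H = RT/g = 287 × 261 / 9.80 = 7643.6 m.
Set P/P₀ = exp(−z/H) = 0.313, so z = −H ln(0.313).
−ln(0.313) = 1.1616; z = 7643.6 × 1.1616 = 8878.8 m.

z ≈ 8880 m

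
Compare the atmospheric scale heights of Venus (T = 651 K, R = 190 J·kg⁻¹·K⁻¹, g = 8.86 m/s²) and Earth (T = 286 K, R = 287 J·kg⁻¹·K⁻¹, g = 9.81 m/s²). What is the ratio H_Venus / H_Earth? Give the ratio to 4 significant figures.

H_Venus/H_Earth ≈ 1.668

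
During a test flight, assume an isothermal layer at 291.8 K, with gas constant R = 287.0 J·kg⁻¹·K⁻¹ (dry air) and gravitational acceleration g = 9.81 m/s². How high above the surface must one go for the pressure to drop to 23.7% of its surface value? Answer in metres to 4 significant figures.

Scale height: H = RT/g = 287.0 × 291.8 / 9.81 = 8536.9 m.
Set P/P₀ = exp(−z/H) = 0.237, so z = −H ln(0.237).
−ln(0.237) = 1.4397; z = 8536.9 × 1.4397 = 12291 m.

z ≈ 12290 m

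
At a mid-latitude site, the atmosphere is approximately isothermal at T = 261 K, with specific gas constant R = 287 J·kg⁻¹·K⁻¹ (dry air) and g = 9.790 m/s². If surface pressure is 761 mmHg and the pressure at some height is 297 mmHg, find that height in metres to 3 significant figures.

Scale height: H = RT/g = 287 × 261 / 9.790 = 7651.4 m.
Invert the barometric formula: z = H ln(P₀/P).
P₀/P = 761/297 = 2.5623; ln(2.5623) = 0.94091.
z = 7651.4 × 0.94091 = 7199.3 m.

z ≈ 7200 m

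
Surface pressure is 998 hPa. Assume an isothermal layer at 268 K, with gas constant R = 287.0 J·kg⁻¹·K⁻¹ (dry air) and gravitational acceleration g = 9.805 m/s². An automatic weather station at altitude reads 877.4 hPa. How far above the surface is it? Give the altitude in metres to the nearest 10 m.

z ≈ 1010 m

Scale height: H = RT/g = 287.0 × 268 / 9.805 = 7844.6 m.
Invert the barometric formula: z = H ln(P₀/P).
P₀/P = 998/877.4 = 1.1375; ln(1.1375) = 0.12883.
z = 7844.6 × 0.12883 = 1010.6 m.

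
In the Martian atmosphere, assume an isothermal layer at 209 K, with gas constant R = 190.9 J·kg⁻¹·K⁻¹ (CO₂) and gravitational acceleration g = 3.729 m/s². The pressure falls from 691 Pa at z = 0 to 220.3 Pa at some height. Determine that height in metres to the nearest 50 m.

Scale height: H = RT/g = 190.9 × 209 / 3.729 = 10699 m.
Invert the barometric formula: z = H ln(P₀/P).
P₀/P = 691/220.3 = 3.1366; ln(3.1366) = 1.1431.
z = 10699 × 1.1431 = 12230 m.

z ≈ 12250 m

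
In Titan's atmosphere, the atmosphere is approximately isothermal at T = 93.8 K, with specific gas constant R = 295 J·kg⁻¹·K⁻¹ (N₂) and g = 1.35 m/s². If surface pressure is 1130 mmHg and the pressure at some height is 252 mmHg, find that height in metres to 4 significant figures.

z ≈ 30760 m

Scale height: H = RT/g = 295 × 93.8 / 1.35 = 20497 m.
Invert the barometric formula: z = H ln(P₀/P).
P₀/P = 1130/252 = 4.4841; ln(4.4841) = 1.5005.
z = 20497 × 1.5005 = 30756 m.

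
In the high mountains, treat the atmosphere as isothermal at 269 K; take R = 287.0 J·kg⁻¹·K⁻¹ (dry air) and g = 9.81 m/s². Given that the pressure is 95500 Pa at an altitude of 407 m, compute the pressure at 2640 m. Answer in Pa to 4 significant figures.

P ≈ 71910 Pa

Scale height: H = RT/g = 287.0 × 269 / 9.81 = 7869.8 m.
Between two levels, P₂ = P₁ exp(−Δz/H) with Δz = z₂ − z₁.
Δz = 2640.0 − 407.00 = 2233.0 m; Δz/H = 2233.0/7869.8 = 0.28374.
P₂ = 95500 × exp(−0.28374) = 95500 × 0.75296 = 71908 Pa.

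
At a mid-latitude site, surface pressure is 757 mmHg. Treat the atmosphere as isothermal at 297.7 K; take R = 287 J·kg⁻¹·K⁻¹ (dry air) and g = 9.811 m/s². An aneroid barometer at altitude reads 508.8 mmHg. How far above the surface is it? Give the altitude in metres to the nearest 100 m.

z ≈ 3500 m

Scale height: H = RT/g = 287 × 297.7 / 9.811 = 8708.6 m.
Invert the barometric formula: z = H ln(P₀/P).
P₀/P = 757/508.8 = 1.4878; ln(1.4878) = 0.39730.
z = 8708.6 × 0.39730 = 3459.9 m.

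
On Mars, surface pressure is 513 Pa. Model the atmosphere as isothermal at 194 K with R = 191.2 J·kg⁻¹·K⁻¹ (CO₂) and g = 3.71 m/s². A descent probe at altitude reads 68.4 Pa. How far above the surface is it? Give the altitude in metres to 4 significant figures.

Scale height: H = RT/g = 191.2 × 194 / 3.71 = 9998.1 m.
Invert the barometric formula: z = H ln(P₀/P).
P₀/P = 513/68.4 = 7.5000; ln(7.5000) = 2.0149.
z = 9998.1 × 2.0149 = 20145 m.

z ≈ 20150 m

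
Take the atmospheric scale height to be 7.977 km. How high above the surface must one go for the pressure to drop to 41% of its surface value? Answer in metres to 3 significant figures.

z ≈ 7110 m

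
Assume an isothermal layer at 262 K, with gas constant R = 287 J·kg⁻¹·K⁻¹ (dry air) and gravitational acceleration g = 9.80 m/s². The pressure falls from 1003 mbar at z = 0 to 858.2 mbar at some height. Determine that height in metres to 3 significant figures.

Scale height: H = RT/g = 287 × 262 / 9.80 = 7672.9 m.
Invert the barometric formula: z = H ln(P₀/P).
P₀/P = 1003/858.2 = 1.1687; ln(1.1687) = 0.15589.
z = 7672.9 × 0.15589 = 1196.1 m.

z ≈ 1200 m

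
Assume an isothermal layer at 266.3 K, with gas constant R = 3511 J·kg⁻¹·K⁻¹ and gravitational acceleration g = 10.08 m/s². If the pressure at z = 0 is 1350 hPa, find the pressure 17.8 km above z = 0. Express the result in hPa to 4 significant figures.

P ≈ 1114 hPa

Scale height: H = RT/g = 3511 × 266.3 / 10.08 = 92756 m.
Barometric formula: P = P₀ exp(−z/H).
z/H = 17800/92756 = 0.19190; exp(−0.19190) = 0.82539.
P = 1350 × 0.82539 = 1114.3 hPa.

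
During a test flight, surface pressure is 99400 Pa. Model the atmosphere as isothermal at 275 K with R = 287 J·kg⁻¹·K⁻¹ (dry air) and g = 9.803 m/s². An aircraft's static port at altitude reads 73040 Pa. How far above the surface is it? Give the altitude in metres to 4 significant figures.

z ≈ 2481 m

Scale height: H = RT/g = 287 × 275 / 9.803 = 8051.1 m.
Invert the barometric formula: z = H ln(P₀/P).
P₀/P = 99400/73040 = 1.3609; ln(1.3609) = 0.30815.
z = 8051.1 × 0.30815 = 2480.9 m.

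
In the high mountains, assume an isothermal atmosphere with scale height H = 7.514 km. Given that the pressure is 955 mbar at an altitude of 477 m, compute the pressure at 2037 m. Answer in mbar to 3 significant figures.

Between two levels, P₂ = P₁ exp(−Δz/H) with Δz = z₂ − z₁.
Δz = 2037.0 − 477.00 = 1560.0 m; Δz/H = 1560.0/7514.0 = 0.20761.
P₂ = 955 × exp(−0.20761) = 955 × 0.81252 = 775.96 mbar.

P ≈ 776 mbar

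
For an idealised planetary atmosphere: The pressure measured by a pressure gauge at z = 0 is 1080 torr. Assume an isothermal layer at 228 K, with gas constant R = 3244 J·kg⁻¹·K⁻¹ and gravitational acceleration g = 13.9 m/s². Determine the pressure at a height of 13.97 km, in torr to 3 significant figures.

P ≈ 831 torr

Scale height: H = RT/g = 3244 × 228 / 13.9 = 53211 m.
Barometric formula: P = P₀ exp(−z/H).
z/H = 13970/53211 = 0.26254; exp(−0.26254) = 0.76910.
P = 1080 × 0.76910 = 830.63 torr.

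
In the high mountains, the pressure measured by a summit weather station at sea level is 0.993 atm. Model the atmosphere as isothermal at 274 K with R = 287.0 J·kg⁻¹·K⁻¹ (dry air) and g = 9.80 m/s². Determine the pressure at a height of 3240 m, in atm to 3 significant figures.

P ≈ 0.663 atm

Scale height: H = RT/g = 287.0 × 274 / 9.80 = 8024.3 m.
Barometric formula: P = P₀ exp(−z/H).
z/H = 3240.0/8024.3 = 0.40377; exp(−0.40377) = 0.66780.
P = 0.993 × 0.66780 = 0.66313 atm.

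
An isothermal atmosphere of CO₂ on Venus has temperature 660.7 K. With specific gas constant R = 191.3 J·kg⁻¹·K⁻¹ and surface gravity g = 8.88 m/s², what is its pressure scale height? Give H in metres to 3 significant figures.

H ≈ 14200 m

The scale height of an isothermal atmosphere is H = RT/g.
H = 191.3 × 660.7 / 8.88 = 126390/8.88 = 14233 m.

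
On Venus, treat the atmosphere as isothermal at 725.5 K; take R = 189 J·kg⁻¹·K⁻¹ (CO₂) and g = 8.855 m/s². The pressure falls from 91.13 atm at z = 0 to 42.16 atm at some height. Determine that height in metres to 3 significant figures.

Scale height: H = RT/g = 189 × 725.5 / 8.855 = 15485 m.
Invert the barometric formula: z = H ln(P₀/P).
P₀/P = 91.13/42.16 = 2.1615; ln(2.1615) = 0.77080.
z = 15485 × 0.77080 = 11936 m.

z ≈ 11900 m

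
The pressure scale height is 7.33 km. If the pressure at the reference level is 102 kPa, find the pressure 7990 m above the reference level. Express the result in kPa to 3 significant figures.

P ≈ 34.3 kPa

Barometric formula: P = P₀ exp(−z/H).
z/H = 7990.0/7330.0 = 1.0900; exp(−1.0900) = 0.33622.
P = 102 × 0.33622 = 34.294 kPa.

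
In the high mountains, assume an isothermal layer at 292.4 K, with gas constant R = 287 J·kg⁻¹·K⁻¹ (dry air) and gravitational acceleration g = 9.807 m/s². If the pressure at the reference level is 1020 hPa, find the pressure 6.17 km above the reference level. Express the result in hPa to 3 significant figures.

P ≈ 496 hPa

Scale height: H = RT/g = 287 × 292.4 / 9.807 = 8557.0 m.
Barometric formula: P = P₀ exp(−z/H).
z/H = 6170.0/8557.0 = 0.72105; exp(−0.72105) = 0.48624.
P = 1020 × 0.48624 = 495.96 hPa.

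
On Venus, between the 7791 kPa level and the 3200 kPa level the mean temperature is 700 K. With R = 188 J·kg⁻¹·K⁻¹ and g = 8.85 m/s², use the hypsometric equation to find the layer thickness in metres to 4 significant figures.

Hypsometric equation: Δz = (R T̄/g) ln(P₁/P₂).
R T̄/g = 188 × 700 / 8.85 = 14870 m.
ln(7791/3200) = ln(2.4347) = 0.88982.
Δz = 14870 × 0.88982 = 13232 m.

Δz ≈ 13230 m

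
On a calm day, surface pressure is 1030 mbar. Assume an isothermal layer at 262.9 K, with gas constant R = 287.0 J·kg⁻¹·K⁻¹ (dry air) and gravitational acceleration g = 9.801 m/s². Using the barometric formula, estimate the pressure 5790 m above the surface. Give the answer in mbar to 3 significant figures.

Scale height: H = RT/g = 287.0 × 262.9 / 9.801 = 7698.4 m.
Barometric formula: P = P₀ exp(−z/H).
z/H = 5790.0/7698.4 = 0.75210; exp(−0.75210) = 0.47138.
P = 1030 × 0.47138 = 485.52 mbar.

P ≈ 486 mbar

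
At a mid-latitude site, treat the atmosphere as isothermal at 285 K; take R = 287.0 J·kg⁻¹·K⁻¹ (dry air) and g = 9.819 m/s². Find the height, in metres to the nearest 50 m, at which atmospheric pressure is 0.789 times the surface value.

z ≈ 1950 m

Scale height: H = RT/g = 287.0 × 285 / 9.819 = 8330.3 m.
Set P/P₀ = exp(−z/H) = 0.789, so z = −H ln(0.789).
−ln(0.789) = 0.23699; z = 8330.3 × 0.23699 = 1974.2 m.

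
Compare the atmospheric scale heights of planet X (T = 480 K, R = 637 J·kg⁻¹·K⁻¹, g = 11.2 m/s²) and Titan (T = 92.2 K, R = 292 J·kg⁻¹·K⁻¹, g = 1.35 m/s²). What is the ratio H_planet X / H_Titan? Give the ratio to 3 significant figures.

H_planet X/H_Titan ≈ 1.37

H = RT/g for each body.
H_planet X = 637 × 480 / 11.2 = 27300 m.
H_Titan = 292 × 92.2 / 1.35 = 19943 m.
H_planet X/H_Titan = 27300/19943 = 1.3689.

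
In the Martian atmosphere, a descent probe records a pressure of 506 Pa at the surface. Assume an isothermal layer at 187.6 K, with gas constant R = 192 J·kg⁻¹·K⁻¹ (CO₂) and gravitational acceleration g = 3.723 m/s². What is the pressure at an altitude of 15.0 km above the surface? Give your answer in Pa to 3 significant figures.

P ≈ 107 Pa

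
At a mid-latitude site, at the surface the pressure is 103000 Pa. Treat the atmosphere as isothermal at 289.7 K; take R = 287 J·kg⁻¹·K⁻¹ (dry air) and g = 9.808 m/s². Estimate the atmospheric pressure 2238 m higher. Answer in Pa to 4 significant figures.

Scale height: H = RT/g = 287 × 289.7 / 9.808 = 8477.2 m.
Barometric formula: P = P₀ exp(−z/H).
z/H = 2238.0/8477.2 = 0.26400; exp(−0.26400) = 0.76797.
P = 103000 × 0.76797 = 79101 Pa.

P ≈ 79100 Pa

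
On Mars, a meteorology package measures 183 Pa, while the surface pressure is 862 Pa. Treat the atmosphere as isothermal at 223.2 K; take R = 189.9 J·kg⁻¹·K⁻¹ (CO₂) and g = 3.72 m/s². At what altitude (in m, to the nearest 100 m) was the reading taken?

Scale height: H = RT/g = 189.9 × 223.2 / 3.72 = 11394 m.
Invert the barometric formula: z = H ln(P₀/P).
P₀/P = 862/183 = 4.7104; ln(4.7104) = 1.5498.
z = 11394 × 1.5498 = 17658 m.

z ≈ 17700 m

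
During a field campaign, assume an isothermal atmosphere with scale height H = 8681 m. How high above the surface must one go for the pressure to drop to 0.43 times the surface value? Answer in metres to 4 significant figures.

Set P/P₀ = exp(−z/H) = 0.43, so z = −H ln(0.43).
−ln(0.43) = 0.84397; z = 8681.0 × 0.84397 = 7326.5 m.

z ≈ 7327 m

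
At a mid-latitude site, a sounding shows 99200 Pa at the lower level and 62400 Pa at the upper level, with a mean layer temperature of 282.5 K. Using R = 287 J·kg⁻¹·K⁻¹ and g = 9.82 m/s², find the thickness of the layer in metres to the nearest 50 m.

Δz ≈ 3850 m

Hypsometric equation: Δz = (R T̄/g) ln(P₁/P₂).
R T̄/g = 287 × 282.5 / 9.82 = 8256.4 m.
ln(99200/62400) = ln(1.5897) = 0.46355.
Δz = 8256.4 × 0.46355 = 3827.3 m.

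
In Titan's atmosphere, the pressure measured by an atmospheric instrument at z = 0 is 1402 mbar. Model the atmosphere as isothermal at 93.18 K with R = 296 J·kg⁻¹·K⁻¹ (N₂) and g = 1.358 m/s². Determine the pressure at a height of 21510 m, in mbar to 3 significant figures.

P ≈ 486 mbar

Scale height: H = RT/g = 296 × 93.18 / 1.358 = 20310 m.
Barometric formula: P = P₀ exp(−z/H).
z/H = 21510/20310 = 1.0591; exp(−1.0591) = 0.34677.
P = 1402 × 0.34677 = 486.17 mbar.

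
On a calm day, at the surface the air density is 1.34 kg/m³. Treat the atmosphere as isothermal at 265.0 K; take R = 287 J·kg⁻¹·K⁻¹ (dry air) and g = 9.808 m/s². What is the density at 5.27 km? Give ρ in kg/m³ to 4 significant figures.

ρ ≈ 0.6791 kg/m³

Scale height: H = RT/g = 287 × 265.0 / 9.808 = 7754.4 m.
In an isothermal atmosphere, density decays like pressure: ρ = ρ₀ exp(−z/H).
z/H = 5270.0/7754.4 = 0.67961; exp(−0.67961) = 0.50681.
ρ = 1.34 × 0.50681 = 0.67913 kg/m³.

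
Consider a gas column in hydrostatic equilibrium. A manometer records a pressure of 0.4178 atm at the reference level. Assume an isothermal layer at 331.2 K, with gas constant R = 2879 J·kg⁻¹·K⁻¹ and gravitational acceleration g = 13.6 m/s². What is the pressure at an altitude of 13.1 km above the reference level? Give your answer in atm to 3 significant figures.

P ≈ 0.347 atm

Scale height: H = RT/g = 2879 × 331.2 / 13.6 = 70112 m.
Barometric formula: P = P₀ exp(−z/H).
z/H = 13100/70112 = 0.18684; exp(−0.18684) = 0.82958.
P = 0.4178 × 0.82958 = 0.34660 atm.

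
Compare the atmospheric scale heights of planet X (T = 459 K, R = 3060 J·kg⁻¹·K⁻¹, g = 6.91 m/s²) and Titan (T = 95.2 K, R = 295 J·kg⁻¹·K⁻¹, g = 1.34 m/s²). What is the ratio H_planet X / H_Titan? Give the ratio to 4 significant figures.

H = RT/g for each body.
H_planet X = 3060 × 459 / 6.91 = 203260 m.
H_Titan = 295 × 95.2 / 1.34 = 20958 m.
H_planet X/H_Titan = 203260/20958 = 9.6984.

H_planet X/H_Titan ≈ 9.698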